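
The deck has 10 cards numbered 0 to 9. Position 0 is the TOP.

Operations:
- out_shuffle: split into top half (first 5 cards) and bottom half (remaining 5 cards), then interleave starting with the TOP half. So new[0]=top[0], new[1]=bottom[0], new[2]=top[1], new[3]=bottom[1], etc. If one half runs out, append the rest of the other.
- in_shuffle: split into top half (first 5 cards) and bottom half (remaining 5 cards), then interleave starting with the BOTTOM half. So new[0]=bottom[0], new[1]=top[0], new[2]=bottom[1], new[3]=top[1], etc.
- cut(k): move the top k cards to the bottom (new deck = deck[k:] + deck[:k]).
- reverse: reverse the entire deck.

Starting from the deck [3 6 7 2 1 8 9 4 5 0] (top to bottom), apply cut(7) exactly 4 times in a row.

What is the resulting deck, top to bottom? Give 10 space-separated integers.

Answer: 5 0 3 6 7 2 1 8 9 4

Derivation:
After op 1 (cut(7)): [4 5 0 3 6 7 2 1 8 9]
After op 2 (cut(7)): [1 8 9 4 5 0 3 6 7 2]
After op 3 (cut(7)): [6 7 2 1 8 9 4 5 0 3]
After op 4 (cut(7)): [5 0 3 6 7 2 1 8 9 4]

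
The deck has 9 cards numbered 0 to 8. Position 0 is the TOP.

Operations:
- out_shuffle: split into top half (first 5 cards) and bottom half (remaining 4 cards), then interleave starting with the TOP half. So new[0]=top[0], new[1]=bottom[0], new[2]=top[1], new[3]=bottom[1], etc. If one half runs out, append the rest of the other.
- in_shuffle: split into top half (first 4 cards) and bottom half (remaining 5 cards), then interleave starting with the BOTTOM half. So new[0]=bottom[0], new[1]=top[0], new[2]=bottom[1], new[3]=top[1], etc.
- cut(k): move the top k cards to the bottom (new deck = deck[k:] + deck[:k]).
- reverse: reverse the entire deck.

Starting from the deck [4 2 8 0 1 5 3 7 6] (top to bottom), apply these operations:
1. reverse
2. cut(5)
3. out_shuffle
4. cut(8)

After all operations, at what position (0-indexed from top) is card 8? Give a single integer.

After op 1 (reverse): [6 7 3 5 1 0 8 2 4]
After op 2 (cut(5)): [0 8 2 4 6 7 3 5 1]
After op 3 (out_shuffle): [0 7 8 3 2 5 4 1 6]
After op 4 (cut(8)): [6 0 7 8 3 2 5 4 1]
Card 8 is at position 3.

Answer: 3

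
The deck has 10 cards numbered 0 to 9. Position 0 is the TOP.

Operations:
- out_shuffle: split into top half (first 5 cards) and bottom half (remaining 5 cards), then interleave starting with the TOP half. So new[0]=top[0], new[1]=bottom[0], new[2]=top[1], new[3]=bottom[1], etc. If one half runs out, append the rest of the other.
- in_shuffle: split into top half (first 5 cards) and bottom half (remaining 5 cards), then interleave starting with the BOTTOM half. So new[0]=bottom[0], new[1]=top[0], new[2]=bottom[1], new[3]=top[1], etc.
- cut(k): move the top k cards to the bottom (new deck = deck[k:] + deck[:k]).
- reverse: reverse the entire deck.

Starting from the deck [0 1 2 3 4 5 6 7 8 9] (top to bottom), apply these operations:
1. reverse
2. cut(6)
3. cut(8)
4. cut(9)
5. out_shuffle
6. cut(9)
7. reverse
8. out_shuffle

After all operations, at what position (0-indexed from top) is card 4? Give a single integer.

Answer: 8

Derivation:
After op 1 (reverse): [9 8 7 6 5 4 3 2 1 0]
After op 2 (cut(6)): [3 2 1 0 9 8 7 6 5 4]
After op 3 (cut(8)): [5 4 3 2 1 0 9 8 7 6]
After op 4 (cut(9)): [6 5 4 3 2 1 0 9 8 7]
After op 5 (out_shuffle): [6 1 5 0 4 9 3 8 2 7]
After op 6 (cut(9)): [7 6 1 5 0 4 9 3 8 2]
After op 7 (reverse): [2 8 3 9 4 0 5 1 6 7]
After op 8 (out_shuffle): [2 0 8 5 3 1 9 6 4 7]
Card 4 is at position 8.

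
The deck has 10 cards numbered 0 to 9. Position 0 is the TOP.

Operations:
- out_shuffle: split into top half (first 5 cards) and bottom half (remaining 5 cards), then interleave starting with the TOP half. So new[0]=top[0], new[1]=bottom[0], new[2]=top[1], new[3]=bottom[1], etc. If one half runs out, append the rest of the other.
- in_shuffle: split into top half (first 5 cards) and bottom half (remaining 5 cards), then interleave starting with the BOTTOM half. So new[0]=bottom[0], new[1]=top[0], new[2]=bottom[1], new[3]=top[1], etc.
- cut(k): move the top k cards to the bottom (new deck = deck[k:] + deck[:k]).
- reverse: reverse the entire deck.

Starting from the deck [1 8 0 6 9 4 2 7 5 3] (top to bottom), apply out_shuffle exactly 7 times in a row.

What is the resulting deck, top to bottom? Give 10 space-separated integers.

Answer: 1 4 8 2 0 7 6 5 9 3

Derivation:
After op 1 (out_shuffle): [1 4 8 2 0 7 6 5 9 3]
After op 2 (out_shuffle): [1 7 4 6 8 5 2 9 0 3]
After op 3 (out_shuffle): [1 5 7 2 4 9 6 0 8 3]
After op 4 (out_shuffle): [1 9 5 6 7 0 2 8 4 3]
After op 5 (out_shuffle): [1 0 9 2 5 8 6 4 7 3]
After op 6 (out_shuffle): [1 8 0 6 9 4 2 7 5 3]
After op 7 (out_shuffle): [1 4 8 2 0 7 6 5 9 3]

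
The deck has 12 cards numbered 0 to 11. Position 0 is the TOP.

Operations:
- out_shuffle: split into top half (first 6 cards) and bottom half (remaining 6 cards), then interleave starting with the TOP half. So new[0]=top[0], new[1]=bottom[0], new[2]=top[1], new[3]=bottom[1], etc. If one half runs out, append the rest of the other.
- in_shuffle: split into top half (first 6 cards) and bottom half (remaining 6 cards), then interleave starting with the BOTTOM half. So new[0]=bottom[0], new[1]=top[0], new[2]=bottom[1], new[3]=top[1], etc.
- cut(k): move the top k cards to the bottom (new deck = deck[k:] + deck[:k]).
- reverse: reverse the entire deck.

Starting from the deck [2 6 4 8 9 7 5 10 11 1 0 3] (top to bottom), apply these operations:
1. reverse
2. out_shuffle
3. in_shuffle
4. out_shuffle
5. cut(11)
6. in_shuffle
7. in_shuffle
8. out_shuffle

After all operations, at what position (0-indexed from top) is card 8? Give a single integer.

Answer: 6

Derivation:
After op 1 (reverse): [3 0 1 11 10 5 7 9 8 4 6 2]
After op 2 (out_shuffle): [3 7 0 9 1 8 11 4 10 6 5 2]
After op 3 (in_shuffle): [11 3 4 7 10 0 6 9 5 1 2 8]
After op 4 (out_shuffle): [11 6 3 9 4 5 7 1 10 2 0 8]
After op 5 (cut(11)): [8 11 6 3 9 4 5 7 1 10 2 0]
After op 6 (in_shuffle): [5 8 7 11 1 6 10 3 2 9 0 4]
After op 7 (in_shuffle): [10 5 3 8 2 7 9 11 0 1 4 6]
After op 8 (out_shuffle): [10 9 5 11 3 0 8 1 2 4 7 6]
Card 8 is at position 6.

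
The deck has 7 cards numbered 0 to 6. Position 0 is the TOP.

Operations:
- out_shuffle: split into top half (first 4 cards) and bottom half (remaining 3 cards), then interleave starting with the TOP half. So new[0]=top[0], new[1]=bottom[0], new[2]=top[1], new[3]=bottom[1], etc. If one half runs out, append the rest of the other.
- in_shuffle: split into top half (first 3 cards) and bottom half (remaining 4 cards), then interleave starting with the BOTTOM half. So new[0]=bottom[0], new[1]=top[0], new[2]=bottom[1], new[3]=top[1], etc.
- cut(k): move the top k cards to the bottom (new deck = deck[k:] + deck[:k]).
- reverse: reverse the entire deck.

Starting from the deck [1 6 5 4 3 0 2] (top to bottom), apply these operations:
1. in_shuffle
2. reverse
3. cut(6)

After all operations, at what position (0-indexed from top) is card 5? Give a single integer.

Answer: 2

Derivation:
After op 1 (in_shuffle): [4 1 3 6 0 5 2]
After op 2 (reverse): [2 5 0 6 3 1 4]
After op 3 (cut(6)): [4 2 5 0 6 3 1]
Card 5 is at position 2.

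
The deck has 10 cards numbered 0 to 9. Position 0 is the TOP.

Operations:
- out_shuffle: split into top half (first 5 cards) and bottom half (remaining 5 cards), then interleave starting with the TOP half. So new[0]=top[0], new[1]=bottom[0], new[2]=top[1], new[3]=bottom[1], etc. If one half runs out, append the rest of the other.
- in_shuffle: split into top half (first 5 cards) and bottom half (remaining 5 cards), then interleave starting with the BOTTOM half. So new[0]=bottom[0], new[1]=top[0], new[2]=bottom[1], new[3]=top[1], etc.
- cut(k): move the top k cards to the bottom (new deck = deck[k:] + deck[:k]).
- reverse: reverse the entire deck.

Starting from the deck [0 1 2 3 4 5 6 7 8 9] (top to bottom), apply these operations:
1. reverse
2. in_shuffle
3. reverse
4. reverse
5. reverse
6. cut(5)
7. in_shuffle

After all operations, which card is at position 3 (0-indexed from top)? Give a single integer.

Answer: 8

Derivation:
After op 1 (reverse): [9 8 7 6 5 4 3 2 1 0]
After op 2 (in_shuffle): [4 9 3 8 2 7 1 6 0 5]
After op 3 (reverse): [5 0 6 1 7 2 8 3 9 4]
After op 4 (reverse): [4 9 3 8 2 7 1 6 0 5]
After op 5 (reverse): [5 0 6 1 7 2 8 3 9 4]
After op 6 (cut(5)): [2 8 3 9 4 5 0 6 1 7]
After op 7 (in_shuffle): [5 2 0 8 6 3 1 9 7 4]
Position 3: card 8.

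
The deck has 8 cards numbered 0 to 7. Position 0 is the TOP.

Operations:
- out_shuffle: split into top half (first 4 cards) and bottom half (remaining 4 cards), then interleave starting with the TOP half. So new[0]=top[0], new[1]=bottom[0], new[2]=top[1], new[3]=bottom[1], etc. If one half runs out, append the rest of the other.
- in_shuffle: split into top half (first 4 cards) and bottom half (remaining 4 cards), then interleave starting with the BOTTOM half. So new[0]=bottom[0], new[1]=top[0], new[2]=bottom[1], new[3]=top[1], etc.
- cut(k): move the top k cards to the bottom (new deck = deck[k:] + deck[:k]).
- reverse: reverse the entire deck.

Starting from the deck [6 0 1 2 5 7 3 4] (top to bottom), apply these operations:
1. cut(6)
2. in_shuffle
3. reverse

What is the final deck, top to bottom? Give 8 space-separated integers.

Answer: 0 7 6 5 4 2 3 1

Derivation:
After op 1 (cut(6)): [3 4 6 0 1 2 5 7]
After op 2 (in_shuffle): [1 3 2 4 5 6 7 0]
After op 3 (reverse): [0 7 6 5 4 2 3 1]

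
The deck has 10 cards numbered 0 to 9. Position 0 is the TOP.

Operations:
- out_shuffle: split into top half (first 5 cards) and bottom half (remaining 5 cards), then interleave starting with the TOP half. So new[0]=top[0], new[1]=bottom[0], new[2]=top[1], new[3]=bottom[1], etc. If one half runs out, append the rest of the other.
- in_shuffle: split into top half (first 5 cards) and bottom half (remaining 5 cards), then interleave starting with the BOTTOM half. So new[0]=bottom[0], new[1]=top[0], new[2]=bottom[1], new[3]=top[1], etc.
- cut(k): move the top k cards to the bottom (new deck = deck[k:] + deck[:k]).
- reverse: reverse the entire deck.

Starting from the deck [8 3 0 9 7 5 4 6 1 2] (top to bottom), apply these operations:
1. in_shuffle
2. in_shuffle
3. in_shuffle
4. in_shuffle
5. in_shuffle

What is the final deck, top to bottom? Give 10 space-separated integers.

Answer: 2 1 6 4 5 7 9 0 3 8

Derivation:
After op 1 (in_shuffle): [5 8 4 3 6 0 1 9 2 7]
After op 2 (in_shuffle): [0 5 1 8 9 4 2 3 7 6]
After op 3 (in_shuffle): [4 0 2 5 3 1 7 8 6 9]
After op 4 (in_shuffle): [1 4 7 0 8 2 6 5 9 3]
After op 5 (in_shuffle): [2 1 6 4 5 7 9 0 3 8]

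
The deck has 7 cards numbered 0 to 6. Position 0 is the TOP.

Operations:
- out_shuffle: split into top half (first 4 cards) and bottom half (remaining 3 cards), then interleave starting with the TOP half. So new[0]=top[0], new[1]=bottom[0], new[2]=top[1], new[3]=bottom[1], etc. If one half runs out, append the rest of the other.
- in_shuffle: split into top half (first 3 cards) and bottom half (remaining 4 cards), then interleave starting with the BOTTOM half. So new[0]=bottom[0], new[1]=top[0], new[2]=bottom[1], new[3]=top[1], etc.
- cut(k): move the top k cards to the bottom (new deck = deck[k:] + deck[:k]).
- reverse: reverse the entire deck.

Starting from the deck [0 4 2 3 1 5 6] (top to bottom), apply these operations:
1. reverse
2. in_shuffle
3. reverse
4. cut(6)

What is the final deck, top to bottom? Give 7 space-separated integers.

Answer: 3 0 1 4 5 2 6

Derivation:
After op 1 (reverse): [6 5 1 3 2 4 0]
After op 2 (in_shuffle): [3 6 2 5 4 1 0]
After op 3 (reverse): [0 1 4 5 2 6 3]
After op 4 (cut(6)): [3 0 1 4 5 2 6]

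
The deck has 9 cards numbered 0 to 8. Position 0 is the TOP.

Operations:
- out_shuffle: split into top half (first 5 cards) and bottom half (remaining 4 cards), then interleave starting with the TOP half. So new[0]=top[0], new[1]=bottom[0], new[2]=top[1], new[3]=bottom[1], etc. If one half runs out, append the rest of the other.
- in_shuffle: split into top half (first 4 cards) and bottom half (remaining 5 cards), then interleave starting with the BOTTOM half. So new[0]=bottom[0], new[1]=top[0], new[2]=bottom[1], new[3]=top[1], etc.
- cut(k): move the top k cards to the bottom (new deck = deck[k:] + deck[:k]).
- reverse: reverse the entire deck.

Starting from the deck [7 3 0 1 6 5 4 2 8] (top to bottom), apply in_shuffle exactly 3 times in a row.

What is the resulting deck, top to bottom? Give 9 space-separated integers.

After op 1 (in_shuffle): [6 7 5 3 4 0 2 1 8]
After op 2 (in_shuffle): [4 6 0 7 2 5 1 3 8]
After op 3 (in_shuffle): [2 4 5 6 1 0 3 7 8]

Answer: 2 4 5 6 1 0 3 7 8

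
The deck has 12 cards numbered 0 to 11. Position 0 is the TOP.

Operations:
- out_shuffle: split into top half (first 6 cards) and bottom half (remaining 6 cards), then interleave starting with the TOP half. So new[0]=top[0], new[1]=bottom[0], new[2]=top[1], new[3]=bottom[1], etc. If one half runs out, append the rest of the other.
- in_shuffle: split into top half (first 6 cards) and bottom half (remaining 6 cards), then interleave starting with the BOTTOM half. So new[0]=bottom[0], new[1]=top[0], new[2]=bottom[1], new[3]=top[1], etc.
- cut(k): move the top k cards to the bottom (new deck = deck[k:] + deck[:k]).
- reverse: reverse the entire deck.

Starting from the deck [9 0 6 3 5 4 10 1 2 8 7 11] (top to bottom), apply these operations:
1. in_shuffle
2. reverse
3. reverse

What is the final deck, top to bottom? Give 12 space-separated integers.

After op 1 (in_shuffle): [10 9 1 0 2 6 8 3 7 5 11 4]
After op 2 (reverse): [4 11 5 7 3 8 6 2 0 1 9 10]
After op 3 (reverse): [10 9 1 0 2 6 8 3 7 5 11 4]

Answer: 10 9 1 0 2 6 8 3 7 5 11 4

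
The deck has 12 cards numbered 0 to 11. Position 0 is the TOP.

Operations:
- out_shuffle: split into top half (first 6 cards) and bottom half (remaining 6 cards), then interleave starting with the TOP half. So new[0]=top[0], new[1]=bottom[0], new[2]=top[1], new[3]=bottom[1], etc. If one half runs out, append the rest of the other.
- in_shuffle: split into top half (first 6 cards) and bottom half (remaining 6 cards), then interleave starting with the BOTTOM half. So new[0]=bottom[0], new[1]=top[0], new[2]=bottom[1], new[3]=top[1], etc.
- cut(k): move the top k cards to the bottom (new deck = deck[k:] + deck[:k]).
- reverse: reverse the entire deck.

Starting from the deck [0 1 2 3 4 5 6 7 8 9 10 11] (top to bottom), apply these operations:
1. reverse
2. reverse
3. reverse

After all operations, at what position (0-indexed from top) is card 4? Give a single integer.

Answer: 7

Derivation:
After op 1 (reverse): [11 10 9 8 7 6 5 4 3 2 1 0]
After op 2 (reverse): [0 1 2 3 4 5 6 7 8 9 10 11]
After op 3 (reverse): [11 10 9 8 7 6 5 4 3 2 1 0]
Card 4 is at position 7.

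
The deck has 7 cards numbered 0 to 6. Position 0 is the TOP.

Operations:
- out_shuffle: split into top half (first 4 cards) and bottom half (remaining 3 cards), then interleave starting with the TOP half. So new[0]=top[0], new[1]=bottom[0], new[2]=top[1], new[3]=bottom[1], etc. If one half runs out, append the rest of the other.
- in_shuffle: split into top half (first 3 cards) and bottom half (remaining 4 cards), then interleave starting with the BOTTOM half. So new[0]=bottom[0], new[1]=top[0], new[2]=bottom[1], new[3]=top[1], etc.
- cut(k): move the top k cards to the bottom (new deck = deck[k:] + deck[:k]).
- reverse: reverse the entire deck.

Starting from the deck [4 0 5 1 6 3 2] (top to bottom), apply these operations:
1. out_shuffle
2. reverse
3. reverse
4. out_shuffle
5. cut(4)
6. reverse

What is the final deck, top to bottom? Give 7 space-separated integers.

After op 1 (out_shuffle): [4 6 0 3 5 2 1]
After op 2 (reverse): [1 2 5 3 0 6 4]
After op 3 (reverse): [4 6 0 3 5 2 1]
After op 4 (out_shuffle): [4 5 6 2 0 1 3]
After op 5 (cut(4)): [0 1 3 4 5 6 2]
After op 6 (reverse): [2 6 5 4 3 1 0]

Answer: 2 6 5 4 3 1 0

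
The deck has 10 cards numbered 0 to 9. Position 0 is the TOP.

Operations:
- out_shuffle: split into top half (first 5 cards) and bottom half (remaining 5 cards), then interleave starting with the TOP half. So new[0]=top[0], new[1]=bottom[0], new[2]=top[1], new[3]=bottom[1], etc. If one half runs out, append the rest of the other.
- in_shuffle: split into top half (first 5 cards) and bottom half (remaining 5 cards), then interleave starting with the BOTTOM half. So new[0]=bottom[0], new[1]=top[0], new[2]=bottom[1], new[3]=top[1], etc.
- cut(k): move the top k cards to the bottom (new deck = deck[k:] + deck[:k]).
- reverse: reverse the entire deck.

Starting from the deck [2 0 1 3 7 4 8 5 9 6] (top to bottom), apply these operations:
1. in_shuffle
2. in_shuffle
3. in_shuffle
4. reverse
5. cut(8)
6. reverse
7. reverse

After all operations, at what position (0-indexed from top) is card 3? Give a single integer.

After op 1 (in_shuffle): [4 2 8 0 5 1 9 3 6 7]
After op 2 (in_shuffle): [1 4 9 2 3 8 6 0 7 5]
After op 3 (in_shuffle): [8 1 6 4 0 9 7 2 5 3]
After op 4 (reverse): [3 5 2 7 9 0 4 6 1 8]
After op 5 (cut(8)): [1 8 3 5 2 7 9 0 4 6]
After op 6 (reverse): [6 4 0 9 7 2 5 3 8 1]
After op 7 (reverse): [1 8 3 5 2 7 9 0 4 6]
Card 3 is at position 2.

Answer: 2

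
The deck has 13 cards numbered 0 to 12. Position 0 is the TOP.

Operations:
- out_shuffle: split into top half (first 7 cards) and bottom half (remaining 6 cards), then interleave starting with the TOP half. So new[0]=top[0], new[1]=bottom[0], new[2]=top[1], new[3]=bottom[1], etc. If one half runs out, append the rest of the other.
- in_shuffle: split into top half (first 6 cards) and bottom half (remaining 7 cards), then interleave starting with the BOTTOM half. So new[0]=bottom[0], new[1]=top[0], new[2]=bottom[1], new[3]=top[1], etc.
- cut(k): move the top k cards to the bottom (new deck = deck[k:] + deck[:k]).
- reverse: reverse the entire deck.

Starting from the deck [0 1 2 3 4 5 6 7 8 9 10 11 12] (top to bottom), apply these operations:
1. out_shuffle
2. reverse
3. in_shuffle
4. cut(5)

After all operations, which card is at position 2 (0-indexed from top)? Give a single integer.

Answer: 11

Derivation:
After op 1 (out_shuffle): [0 7 1 8 2 9 3 10 4 11 5 12 6]
After op 2 (reverse): [6 12 5 11 4 10 3 9 2 8 1 7 0]
After op 3 (in_shuffle): [3 6 9 12 2 5 8 11 1 4 7 10 0]
After op 4 (cut(5)): [5 8 11 1 4 7 10 0 3 6 9 12 2]
Position 2: card 11.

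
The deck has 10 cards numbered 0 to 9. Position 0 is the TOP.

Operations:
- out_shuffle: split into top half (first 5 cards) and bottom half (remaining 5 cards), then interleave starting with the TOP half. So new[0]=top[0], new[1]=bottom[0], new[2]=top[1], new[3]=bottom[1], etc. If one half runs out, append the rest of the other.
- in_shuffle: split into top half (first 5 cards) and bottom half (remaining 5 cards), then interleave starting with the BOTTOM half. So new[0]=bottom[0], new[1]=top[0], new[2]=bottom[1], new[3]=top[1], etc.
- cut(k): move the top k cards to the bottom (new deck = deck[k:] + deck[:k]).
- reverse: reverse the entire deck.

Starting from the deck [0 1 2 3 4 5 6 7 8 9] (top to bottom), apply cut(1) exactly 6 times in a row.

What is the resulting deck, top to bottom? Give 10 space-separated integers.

After op 1 (cut(1)): [1 2 3 4 5 6 7 8 9 0]
After op 2 (cut(1)): [2 3 4 5 6 7 8 9 0 1]
After op 3 (cut(1)): [3 4 5 6 7 8 9 0 1 2]
After op 4 (cut(1)): [4 5 6 7 8 9 0 1 2 3]
After op 5 (cut(1)): [5 6 7 8 9 0 1 2 3 4]
After op 6 (cut(1)): [6 7 8 9 0 1 2 3 4 5]

Answer: 6 7 8 9 0 1 2 3 4 5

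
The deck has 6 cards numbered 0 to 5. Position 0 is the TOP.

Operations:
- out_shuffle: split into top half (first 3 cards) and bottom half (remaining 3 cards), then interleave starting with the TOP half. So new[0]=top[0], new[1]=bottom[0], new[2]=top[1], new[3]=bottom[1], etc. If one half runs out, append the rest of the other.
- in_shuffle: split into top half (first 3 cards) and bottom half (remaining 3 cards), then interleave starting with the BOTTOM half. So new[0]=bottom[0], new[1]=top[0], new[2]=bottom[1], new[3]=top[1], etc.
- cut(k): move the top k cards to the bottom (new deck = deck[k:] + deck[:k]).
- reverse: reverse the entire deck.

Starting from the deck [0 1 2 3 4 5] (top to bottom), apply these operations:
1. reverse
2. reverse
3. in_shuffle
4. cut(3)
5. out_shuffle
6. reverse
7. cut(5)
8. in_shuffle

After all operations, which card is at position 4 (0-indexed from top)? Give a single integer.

After op 1 (reverse): [5 4 3 2 1 0]
After op 2 (reverse): [0 1 2 3 4 5]
After op 3 (in_shuffle): [3 0 4 1 5 2]
After op 4 (cut(3)): [1 5 2 3 0 4]
After op 5 (out_shuffle): [1 3 5 0 2 4]
After op 6 (reverse): [4 2 0 5 3 1]
After op 7 (cut(5)): [1 4 2 0 5 3]
After op 8 (in_shuffle): [0 1 5 4 3 2]
Position 4: card 3.

Answer: 3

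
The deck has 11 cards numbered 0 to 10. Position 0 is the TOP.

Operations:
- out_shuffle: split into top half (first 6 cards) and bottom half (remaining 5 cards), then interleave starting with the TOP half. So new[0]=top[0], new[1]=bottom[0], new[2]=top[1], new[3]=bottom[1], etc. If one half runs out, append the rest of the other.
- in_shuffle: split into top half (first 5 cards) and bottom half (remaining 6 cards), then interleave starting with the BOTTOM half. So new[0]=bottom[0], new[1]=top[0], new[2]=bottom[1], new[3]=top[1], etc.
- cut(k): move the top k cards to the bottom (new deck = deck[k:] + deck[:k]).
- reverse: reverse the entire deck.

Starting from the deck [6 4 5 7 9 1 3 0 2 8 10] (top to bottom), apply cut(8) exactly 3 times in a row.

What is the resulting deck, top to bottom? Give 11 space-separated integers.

After op 1 (cut(8)): [2 8 10 6 4 5 7 9 1 3 0]
After op 2 (cut(8)): [1 3 0 2 8 10 6 4 5 7 9]
After op 3 (cut(8)): [5 7 9 1 3 0 2 8 10 6 4]

Answer: 5 7 9 1 3 0 2 8 10 6 4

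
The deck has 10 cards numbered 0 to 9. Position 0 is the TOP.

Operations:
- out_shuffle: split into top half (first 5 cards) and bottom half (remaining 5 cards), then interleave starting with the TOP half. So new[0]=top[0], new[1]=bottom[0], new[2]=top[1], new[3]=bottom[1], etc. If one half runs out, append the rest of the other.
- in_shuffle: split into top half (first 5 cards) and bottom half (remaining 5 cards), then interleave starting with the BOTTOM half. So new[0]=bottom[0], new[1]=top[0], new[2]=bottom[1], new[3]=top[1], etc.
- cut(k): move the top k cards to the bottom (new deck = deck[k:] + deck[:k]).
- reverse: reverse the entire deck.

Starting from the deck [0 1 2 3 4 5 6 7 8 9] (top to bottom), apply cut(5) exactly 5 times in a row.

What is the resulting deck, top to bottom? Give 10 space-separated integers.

Answer: 5 6 7 8 9 0 1 2 3 4

Derivation:
After op 1 (cut(5)): [5 6 7 8 9 0 1 2 3 4]
After op 2 (cut(5)): [0 1 2 3 4 5 6 7 8 9]
After op 3 (cut(5)): [5 6 7 8 9 0 1 2 3 4]
After op 4 (cut(5)): [0 1 2 3 4 5 6 7 8 9]
After op 5 (cut(5)): [5 6 7 8 9 0 1 2 3 4]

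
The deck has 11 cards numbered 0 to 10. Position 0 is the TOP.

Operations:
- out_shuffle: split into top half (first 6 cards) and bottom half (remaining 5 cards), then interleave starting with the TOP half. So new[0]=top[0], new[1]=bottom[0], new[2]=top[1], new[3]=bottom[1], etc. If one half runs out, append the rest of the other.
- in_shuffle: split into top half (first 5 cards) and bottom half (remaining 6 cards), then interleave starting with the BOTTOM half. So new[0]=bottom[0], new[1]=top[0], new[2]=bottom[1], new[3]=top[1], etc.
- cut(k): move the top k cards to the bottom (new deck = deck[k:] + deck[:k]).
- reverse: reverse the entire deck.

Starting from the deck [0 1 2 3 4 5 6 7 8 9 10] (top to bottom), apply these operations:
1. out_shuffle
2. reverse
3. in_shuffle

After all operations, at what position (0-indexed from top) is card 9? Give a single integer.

Answer: 7

Derivation:
After op 1 (out_shuffle): [0 6 1 7 2 8 3 9 4 10 5]
After op 2 (reverse): [5 10 4 9 3 8 2 7 1 6 0]
After op 3 (in_shuffle): [8 5 2 10 7 4 1 9 6 3 0]
Card 9 is at position 7.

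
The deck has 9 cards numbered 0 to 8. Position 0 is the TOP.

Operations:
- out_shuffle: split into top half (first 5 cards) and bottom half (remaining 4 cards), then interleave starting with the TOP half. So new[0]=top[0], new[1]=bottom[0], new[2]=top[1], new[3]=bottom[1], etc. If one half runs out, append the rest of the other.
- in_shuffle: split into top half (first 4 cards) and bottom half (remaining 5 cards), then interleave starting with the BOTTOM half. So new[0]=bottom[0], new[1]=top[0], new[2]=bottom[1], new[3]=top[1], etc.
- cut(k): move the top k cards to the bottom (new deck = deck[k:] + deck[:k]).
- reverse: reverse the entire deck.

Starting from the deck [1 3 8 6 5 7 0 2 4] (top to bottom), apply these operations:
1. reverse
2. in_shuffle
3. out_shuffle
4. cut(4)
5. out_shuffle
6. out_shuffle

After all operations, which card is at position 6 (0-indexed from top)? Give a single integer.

Answer: 0

Derivation:
After op 1 (reverse): [4 2 0 7 5 6 8 3 1]
After op 2 (in_shuffle): [5 4 6 2 8 0 3 7 1]
After op 3 (out_shuffle): [5 0 4 3 6 7 2 1 8]
After op 4 (cut(4)): [6 7 2 1 8 5 0 4 3]
After op 5 (out_shuffle): [6 5 7 0 2 4 1 3 8]
After op 6 (out_shuffle): [6 4 5 1 7 3 0 8 2]
Position 6: card 0.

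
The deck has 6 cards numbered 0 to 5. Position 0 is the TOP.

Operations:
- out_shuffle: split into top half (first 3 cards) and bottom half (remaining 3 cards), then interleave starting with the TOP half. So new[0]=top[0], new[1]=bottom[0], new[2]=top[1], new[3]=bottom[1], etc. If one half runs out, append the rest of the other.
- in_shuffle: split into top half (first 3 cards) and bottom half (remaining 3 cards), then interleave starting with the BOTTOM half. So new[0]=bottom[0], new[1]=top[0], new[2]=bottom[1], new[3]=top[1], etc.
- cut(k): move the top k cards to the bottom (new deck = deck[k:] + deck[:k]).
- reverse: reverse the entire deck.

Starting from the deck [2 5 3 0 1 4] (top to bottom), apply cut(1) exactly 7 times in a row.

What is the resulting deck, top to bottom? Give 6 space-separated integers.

Answer: 5 3 0 1 4 2

Derivation:
After op 1 (cut(1)): [5 3 0 1 4 2]
After op 2 (cut(1)): [3 0 1 4 2 5]
After op 3 (cut(1)): [0 1 4 2 5 3]
After op 4 (cut(1)): [1 4 2 5 3 0]
After op 5 (cut(1)): [4 2 5 3 0 1]
After op 6 (cut(1)): [2 5 3 0 1 4]
After op 7 (cut(1)): [5 3 0 1 4 2]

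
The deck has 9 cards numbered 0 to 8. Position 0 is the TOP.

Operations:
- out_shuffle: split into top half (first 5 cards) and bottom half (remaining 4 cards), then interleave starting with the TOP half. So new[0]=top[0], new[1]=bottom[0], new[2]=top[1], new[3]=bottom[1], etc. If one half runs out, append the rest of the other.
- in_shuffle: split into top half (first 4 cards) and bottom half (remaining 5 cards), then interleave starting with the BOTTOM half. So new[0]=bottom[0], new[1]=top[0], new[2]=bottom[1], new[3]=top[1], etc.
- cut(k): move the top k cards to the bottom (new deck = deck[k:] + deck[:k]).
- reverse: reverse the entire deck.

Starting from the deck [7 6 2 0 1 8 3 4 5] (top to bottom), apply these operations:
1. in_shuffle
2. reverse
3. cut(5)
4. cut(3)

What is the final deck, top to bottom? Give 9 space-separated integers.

Answer: 1 5 0 4 2 3 6 8 7

Derivation:
After op 1 (in_shuffle): [1 7 8 6 3 2 4 0 5]
After op 2 (reverse): [5 0 4 2 3 6 8 7 1]
After op 3 (cut(5)): [6 8 7 1 5 0 4 2 3]
After op 4 (cut(3)): [1 5 0 4 2 3 6 8 7]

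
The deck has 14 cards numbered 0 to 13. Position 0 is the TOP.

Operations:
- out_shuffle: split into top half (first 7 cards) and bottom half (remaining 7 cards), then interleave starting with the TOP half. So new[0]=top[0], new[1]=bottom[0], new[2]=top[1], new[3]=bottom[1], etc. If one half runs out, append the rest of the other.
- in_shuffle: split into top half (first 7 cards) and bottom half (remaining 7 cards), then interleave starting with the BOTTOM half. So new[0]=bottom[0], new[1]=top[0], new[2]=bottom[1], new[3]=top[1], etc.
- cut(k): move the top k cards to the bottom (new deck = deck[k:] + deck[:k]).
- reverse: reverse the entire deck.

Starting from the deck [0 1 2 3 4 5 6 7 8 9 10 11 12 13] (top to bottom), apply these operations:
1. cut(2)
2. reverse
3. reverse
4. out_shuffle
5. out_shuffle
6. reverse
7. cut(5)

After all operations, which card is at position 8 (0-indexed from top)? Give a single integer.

After op 1 (cut(2)): [2 3 4 5 6 7 8 9 10 11 12 13 0 1]
After op 2 (reverse): [1 0 13 12 11 10 9 8 7 6 5 4 3 2]
After op 3 (reverse): [2 3 4 5 6 7 8 9 10 11 12 13 0 1]
After op 4 (out_shuffle): [2 9 3 10 4 11 5 12 6 13 7 0 8 1]
After op 5 (out_shuffle): [2 12 9 6 3 13 10 7 4 0 11 8 5 1]
After op 6 (reverse): [1 5 8 11 0 4 7 10 13 3 6 9 12 2]
After op 7 (cut(5)): [4 7 10 13 3 6 9 12 2 1 5 8 11 0]
Position 8: card 2.

Answer: 2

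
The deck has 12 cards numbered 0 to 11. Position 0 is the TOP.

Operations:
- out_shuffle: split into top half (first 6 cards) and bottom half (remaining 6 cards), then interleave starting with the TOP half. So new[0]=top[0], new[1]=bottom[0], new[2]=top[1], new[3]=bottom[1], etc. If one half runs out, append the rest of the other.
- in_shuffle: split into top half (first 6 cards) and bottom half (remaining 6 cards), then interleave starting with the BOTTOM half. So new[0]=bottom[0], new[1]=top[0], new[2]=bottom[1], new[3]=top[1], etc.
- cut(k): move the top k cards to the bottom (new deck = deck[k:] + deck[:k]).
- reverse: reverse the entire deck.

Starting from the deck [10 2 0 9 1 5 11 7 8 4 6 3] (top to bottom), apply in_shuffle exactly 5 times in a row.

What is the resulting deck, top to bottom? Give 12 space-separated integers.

Answer: 6 8 11 1 0 10 3 4 7 5 9 2

Derivation:
After op 1 (in_shuffle): [11 10 7 2 8 0 4 9 6 1 3 5]
After op 2 (in_shuffle): [4 11 9 10 6 7 1 2 3 8 5 0]
After op 3 (in_shuffle): [1 4 2 11 3 9 8 10 5 6 0 7]
After op 4 (in_shuffle): [8 1 10 4 5 2 6 11 0 3 7 9]
After op 5 (in_shuffle): [6 8 11 1 0 10 3 4 7 5 9 2]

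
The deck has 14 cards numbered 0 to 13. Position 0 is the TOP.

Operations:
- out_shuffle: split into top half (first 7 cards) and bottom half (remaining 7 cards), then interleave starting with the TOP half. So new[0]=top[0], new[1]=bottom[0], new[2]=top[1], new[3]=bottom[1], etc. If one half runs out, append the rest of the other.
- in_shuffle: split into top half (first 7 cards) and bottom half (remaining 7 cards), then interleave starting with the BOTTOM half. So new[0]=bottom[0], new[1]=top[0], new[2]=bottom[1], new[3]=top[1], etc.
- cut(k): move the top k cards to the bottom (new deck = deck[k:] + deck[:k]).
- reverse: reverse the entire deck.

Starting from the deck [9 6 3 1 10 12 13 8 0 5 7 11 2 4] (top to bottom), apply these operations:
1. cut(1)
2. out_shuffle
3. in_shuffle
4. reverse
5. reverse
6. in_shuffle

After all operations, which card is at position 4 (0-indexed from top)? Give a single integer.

Answer: 1

Derivation:
After op 1 (cut(1)): [6 3 1 10 12 13 8 0 5 7 11 2 4 9]
After op 2 (out_shuffle): [6 0 3 5 1 7 10 11 12 2 13 4 8 9]
After op 3 (in_shuffle): [11 6 12 0 2 3 13 5 4 1 8 7 9 10]
After op 4 (reverse): [10 9 7 8 1 4 5 13 3 2 0 12 6 11]
After op 5 (reverse): [11 6 12 0 2 3 13 5 4 1 8 7 9 10]
After op 6 (in_shuffle): [5 11 4 6 1 12 8 0 7 2 9 3 10 13]
Position 4: card 1.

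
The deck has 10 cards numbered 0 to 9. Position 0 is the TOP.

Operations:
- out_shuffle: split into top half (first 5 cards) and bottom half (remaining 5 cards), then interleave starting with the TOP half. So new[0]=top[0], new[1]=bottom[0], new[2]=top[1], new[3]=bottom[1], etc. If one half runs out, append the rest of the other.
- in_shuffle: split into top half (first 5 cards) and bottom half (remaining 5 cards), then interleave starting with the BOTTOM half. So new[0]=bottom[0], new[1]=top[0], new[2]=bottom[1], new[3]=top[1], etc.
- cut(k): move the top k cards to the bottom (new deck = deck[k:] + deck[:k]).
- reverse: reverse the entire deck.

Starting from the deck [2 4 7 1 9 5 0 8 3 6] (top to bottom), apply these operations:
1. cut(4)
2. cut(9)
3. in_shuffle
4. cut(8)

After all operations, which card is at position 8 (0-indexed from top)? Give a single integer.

Answer: 4

Derivation:
After op 1 (cut(4)): [9 5 0 8 3 6 2 4 7 1]
After op 2 (cut(9)): [1 9 5 0 8 3 6 2 4 7]
After op 3 (in_shuffle): [3 1 6 9 2 5 4 0 7 8]
After op 4 (cut(8)): [7 8 3 1 6 9 2 5 4 0]
Position 8: card 4.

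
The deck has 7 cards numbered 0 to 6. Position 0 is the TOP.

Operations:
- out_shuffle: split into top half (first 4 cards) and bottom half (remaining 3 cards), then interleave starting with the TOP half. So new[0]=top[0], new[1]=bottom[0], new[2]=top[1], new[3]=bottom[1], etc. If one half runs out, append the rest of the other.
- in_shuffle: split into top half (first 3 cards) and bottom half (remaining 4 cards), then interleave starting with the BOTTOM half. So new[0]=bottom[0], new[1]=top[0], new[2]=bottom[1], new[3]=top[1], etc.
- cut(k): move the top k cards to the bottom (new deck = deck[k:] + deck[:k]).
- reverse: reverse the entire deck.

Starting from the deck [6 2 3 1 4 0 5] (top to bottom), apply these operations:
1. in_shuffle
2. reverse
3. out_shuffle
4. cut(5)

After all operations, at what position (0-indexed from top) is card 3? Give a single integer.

After op 1 (in_shuffle): [1 6 4 2 0 3 5]
After op 2 (reverse): [5 3 0 2 4 6 1]
After op 3 (out_shuffle): [5 4 3 6 0 1 2]
After op 4 (cut(5)): [1 2 5 4 3 6 0]
Card 3 is at position 4.

Answer: 4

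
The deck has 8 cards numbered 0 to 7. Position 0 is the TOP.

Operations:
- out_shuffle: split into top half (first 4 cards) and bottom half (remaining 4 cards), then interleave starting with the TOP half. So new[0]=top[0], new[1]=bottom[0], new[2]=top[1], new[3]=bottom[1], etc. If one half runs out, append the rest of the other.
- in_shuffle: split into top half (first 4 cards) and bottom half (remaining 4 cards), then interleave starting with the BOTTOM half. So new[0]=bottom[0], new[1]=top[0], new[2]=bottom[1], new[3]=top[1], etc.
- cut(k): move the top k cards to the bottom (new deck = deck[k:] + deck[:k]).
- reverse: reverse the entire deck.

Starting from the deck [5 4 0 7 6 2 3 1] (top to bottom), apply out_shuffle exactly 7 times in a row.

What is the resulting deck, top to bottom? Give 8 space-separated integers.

Answer: 5 6 4 2 0 3 7 1

Derivation:
After op 1 (out_shuffle): [5 6 4 2 0 3 7 1]
After op 2 (out_shuffle): [5 0 6 3 4 7 2 1]
After op 3 (out_shuffle): [5 4 0 7 6 2 3 1]
After op 4 (out_shuffle): [5 6 4 2 0 3 7 1]
After op 5 (out_shuffle): [5 0 6 3 4 7 2 1]
After op 6 (out_shuffle): [5 4 0 7 6 2 3 1]
After op 7 (out_shuffle): [5 6 4 2 0 3 7 1]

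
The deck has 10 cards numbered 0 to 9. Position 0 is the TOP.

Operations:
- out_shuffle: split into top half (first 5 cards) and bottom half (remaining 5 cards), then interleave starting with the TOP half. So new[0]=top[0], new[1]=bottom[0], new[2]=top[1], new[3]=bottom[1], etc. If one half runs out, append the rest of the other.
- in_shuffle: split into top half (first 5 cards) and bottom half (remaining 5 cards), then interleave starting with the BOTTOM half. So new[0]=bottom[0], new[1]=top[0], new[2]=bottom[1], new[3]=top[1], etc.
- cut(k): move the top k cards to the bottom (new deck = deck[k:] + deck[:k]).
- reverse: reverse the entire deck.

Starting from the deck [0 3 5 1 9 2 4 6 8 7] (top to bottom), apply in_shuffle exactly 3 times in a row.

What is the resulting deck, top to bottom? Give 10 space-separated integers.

After op 1 (in_shuffle): [2 0 4 3 6 5 8 1 7 9]
After op 2 (in_shuffle): [5 2 8 0 1 4 7 3 9 6]
After op 3 (in_shuffle): [4 5 7 2 3 8 9 0 6 1]

Answer: 4 5 7 2 3 8 9 0 6 1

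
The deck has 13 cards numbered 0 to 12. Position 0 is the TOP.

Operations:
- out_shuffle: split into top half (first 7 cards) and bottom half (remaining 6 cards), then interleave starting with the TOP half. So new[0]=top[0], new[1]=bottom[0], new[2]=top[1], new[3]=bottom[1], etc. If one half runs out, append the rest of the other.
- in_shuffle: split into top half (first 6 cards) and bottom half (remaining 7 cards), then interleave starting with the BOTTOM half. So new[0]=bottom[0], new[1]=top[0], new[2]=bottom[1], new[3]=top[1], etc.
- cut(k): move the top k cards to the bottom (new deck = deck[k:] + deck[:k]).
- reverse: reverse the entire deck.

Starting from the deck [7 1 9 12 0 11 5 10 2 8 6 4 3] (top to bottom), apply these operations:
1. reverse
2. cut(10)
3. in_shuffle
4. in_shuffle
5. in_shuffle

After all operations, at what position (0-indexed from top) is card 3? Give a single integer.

After op 1 (reverse): [3 4 6 8 2 10 5 11 0 12 9 1 7]
After op 2 (cut(10)): [9 1 7 3 4 6 8 2 10 5 11 0 12]
After op 3 (in_shuffle): [8 9 2 1 10 7 5 3 11 4 0 6 12]
After op 4 (in_shuffle): [5 8 3 9 11 2 4 1 0 10 6 7 12]
After op 5 (in_shuffle): [4 5 1 8 0 3 10 9 6 11 7 2 12]
Card 3 is at position 5.

Answer: 5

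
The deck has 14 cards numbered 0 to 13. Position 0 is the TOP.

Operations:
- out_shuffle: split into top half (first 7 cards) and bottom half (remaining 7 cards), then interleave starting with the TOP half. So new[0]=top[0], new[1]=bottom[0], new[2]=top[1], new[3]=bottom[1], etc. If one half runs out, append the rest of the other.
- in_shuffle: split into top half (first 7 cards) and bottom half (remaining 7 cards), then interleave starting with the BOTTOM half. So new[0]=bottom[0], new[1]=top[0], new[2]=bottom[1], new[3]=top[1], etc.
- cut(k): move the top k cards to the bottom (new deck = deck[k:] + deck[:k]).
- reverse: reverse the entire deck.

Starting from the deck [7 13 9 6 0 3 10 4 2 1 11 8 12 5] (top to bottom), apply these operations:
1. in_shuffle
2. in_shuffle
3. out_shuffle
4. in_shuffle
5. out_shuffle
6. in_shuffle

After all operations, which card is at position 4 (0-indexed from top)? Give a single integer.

Answer: 1

Derivation:
After op 1 (in_shuffle): [4 7 2 13 1 9 11 6 8 0 12 3 5 10]
After op 2 (in_shuffle): [6 4 8 7 0 2 12 13 3 1 5 9 10 11]
After op 3 (out_shuffle): [6 13 4 3 8 1 7 5 0 9 2 10 12 11]
After op 4 (in_shuffle): [5 6 0 13 9 4 2 3 10 8 12 1 11 7]
After op 5 (out_shuffle): [5 3 6 10 0 8 13 12 9 1 4 11 2 7]
After op 6 (in_shuffle): [12 5 9 3 1 6 4 10 11 0 2 8 7 13]
Position 4: card 1.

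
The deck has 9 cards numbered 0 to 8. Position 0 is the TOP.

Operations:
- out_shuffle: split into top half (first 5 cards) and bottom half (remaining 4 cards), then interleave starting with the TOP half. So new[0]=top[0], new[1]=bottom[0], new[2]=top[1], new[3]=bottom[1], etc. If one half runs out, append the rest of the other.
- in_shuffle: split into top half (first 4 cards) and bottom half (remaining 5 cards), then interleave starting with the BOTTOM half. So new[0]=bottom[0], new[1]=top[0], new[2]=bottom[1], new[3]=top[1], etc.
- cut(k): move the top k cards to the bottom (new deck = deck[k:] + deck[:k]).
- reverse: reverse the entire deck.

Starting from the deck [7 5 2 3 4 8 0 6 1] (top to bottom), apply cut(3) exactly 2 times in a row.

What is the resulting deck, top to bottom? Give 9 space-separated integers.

After op 1 (cut(3)): [3 4 8 0 6 1 7 5 2]
After op 2 (cut(3)): [0 6 1 7 5 2 3 4 8]

Answer: 0 6 1 7 5 2 3 4 8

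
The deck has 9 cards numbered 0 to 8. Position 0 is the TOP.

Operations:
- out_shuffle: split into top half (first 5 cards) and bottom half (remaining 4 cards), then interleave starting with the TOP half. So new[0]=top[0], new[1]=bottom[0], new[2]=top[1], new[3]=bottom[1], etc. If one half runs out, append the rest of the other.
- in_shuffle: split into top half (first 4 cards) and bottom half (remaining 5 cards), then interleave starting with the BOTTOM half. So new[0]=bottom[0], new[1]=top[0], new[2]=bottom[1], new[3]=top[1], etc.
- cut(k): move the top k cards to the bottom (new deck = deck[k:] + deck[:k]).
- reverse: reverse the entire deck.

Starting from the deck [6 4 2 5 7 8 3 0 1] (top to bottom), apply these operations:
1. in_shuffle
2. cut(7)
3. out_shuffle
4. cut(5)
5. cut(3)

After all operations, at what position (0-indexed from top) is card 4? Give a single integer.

After op 1 (in_shuffle): [7 6 8 4 3 2 0 5 1]
After op 2 (cut(7)): [5 1 7 6 8 4 3 2 0]
After op 3 (out_shuffle): [5 4 1 3 7 2 6 0 8]
After op 4 (cut(5)): [2 6 0 8 5 4 1 3 7]
After op 5 (cut(3)): [8 5 4 1 3 7 2 6 0]
Card 4 is at position 2.

Answer: 2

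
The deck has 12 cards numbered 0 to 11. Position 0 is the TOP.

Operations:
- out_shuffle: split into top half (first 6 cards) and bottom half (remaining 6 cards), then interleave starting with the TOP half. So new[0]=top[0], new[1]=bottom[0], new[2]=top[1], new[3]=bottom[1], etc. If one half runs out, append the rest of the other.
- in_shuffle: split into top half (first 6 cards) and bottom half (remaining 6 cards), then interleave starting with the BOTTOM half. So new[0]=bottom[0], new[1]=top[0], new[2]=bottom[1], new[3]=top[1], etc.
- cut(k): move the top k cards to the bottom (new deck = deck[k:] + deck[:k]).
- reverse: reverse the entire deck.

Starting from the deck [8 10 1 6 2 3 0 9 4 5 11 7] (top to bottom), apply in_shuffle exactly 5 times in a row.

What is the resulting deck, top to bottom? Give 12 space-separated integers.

After op 1 (in_shuffle): [0 8 9 10 4 1 5 6 11 2 7 3]
After op 2 (in_shuffle): [5 0 6 8 11 9 2 10 7 4 3 1]
After op 3 (in_shuffle): [2 5 10 0 7 6 4 8 3 11 1 9]
After op 4 (in_shuffle): [4 2 8 5 3 10 11 0 1 7 9 6]
After op 5 (in_shuffle): [11 4 0 2 1 8 7 5 9 3 6 10]

Answer: 11 4 0 2 1 8 7 5 9 3 6 10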